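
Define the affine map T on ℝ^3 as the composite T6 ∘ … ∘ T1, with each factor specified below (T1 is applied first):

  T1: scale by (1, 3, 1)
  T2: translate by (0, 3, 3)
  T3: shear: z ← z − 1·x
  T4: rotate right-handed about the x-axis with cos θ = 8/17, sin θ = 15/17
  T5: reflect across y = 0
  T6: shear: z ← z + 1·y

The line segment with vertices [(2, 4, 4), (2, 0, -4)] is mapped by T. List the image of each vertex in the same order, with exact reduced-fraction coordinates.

T1 scale by (1, 3, 1): (2, 4, 4) → (2, 12, 4); (2, 0, -4) → (2, 0, -4)
T2 translate by (0, 3, 3): (2, 12, 4) → (2, 15, 7); (2, 0, -4) → (2, 3, -1)
T3 shear: z ← z − 1·x: (2, 15, 7) → (2, 15, 5); (2, 3, -1) → (2, 3, -3)
T4 rotate right-handed about the x-axis with cos θ = 8/17, sin θ = 15/17: (2, 15, 5) → (2, 45/17, 265/17); (2, 3, -3) → (2, 69/17, 21/17)
T5 reflect across y = 0: (2, 45/17, 265/17) → (2, -45/17, 265/17); (2, 69/17, 21/17) → (2, -69/17, 21/17)
T6 shear: z ← z + 1·y: (2, -45/17, 265/17) → (2, -45/17, 220/17); (2, -69/17, 21/17) → (2, -69/17, -48/17)

image vertices: (2, -45/17, 220/17), (2, -69/17, -48/17)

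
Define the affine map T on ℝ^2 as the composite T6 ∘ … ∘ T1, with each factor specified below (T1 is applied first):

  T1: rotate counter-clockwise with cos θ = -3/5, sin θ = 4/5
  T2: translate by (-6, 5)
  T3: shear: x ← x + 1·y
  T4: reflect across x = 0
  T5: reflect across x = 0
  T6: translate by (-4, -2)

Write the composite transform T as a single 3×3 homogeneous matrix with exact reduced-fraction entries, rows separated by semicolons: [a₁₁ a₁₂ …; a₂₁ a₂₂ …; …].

T = [1/5 -7/5 -5; 4/5 -3/5 3; 0 0 1]

T1 = [-3/5 -4/5 0; 4/5 -3/5 0; 0 0 1]
T2·T1 = [-3/5 -4/5 -6; 4/5 -3/5 5; 0 0 1]
T3·…·T1 = [1/5 -7/5 -1; 4/5 -3/5 5; 0 0 1]
T4·…·T1 = [-1/5 7/5 1; 4/5 -3/5 5; 0 0 1]
T5·…·T1 = [1/5 -7/5 -1; 4/5 -3/5 5; 0 0 1]
T6·…·T1 = [1/5 -7/5 -5; 4/5 -3/5 3; 0 0 1]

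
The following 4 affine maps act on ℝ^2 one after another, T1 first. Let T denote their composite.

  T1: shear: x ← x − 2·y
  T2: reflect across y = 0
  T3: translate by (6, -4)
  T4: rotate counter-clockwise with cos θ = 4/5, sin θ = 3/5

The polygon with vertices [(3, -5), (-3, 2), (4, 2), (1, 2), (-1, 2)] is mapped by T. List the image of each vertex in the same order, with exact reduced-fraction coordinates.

T1 shear: x ← x − 2·y: (3, -5) → (13, -5); (-3, 2) → (-7, 2); (4, 2) → (0, 2); (1, 2) → (-3, 2); (-1, 2) → (-5, 2)
T2 reflect across y = 0: (13, -5) → (13, 5); (-7, 2) → (-7, -2); (0, 2) → (0, -2); (-3, 2) → (-3, -2); (-5, 2) → (-5, -2)
T3 translate by (6, -4): (13, 5) → (19, 1); (-7, -2) → (-1, -6); (0, -2) → (6, -6); (-3, -2) → (3, -6); (-5, -2) → (1, -6)
T4 rotate counter-clockwise with cos θ = 4/5, sin θ = 3/5: (19, 1) → (73/5, 61/5); (-1, -6) → (14/5, -27/5); (6, -6) → (42/5, -6/5); (3, -6) → (6, -3); (1, -6) → (22/5, -21/5)

image vertices: (73/5, 61/5), (14/5, -27/5), (42/5, -6/5), (6, -3), (22/5, -21/5)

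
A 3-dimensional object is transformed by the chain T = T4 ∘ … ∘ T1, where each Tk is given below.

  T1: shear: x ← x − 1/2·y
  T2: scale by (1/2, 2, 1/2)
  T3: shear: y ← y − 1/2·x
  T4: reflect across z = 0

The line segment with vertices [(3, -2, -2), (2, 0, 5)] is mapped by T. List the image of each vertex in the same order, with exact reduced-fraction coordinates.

T1 shear: x ← x − 1/2·y: (3, -2, -2) → (4, -2, -2); (2, 0, 5) → (2, 0, 5)
T2 scale by (1/2, 2, 1/2): (4, -2, -2) → (2, -4, -1); (2, 0, 5) → (1, 0, 5/2)
T3 shear: y ← y − 1/2·x: (2, -4, -1) → (2, -5, -1); (1, 0, 5/2) → (1, -1/2, 5/2)
T4 reflect across z = 0: (2, -5, -1) → (2, -5, 1); (1, -1/2, 5/2) → (1, -1/2, -5/2)

image vertices: (2, -5, 1), (1, -1/2, -5/2)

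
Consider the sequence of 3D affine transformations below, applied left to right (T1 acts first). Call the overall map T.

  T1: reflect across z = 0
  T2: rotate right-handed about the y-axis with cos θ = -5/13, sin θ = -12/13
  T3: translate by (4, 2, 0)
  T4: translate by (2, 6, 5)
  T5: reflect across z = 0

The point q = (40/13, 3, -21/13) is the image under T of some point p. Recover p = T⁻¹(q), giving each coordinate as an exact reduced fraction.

p = (-2, -5, -4)

T1 = [1 0 0 0; 0 1 0 0; 0 0 -1 0; 0 0 0 1]
T2·T1 = [-5/13 0 12/13 0; 0 1 0 0; 12/13 0 5/13 0; 0 0 0 1]
T3·…·T1 = [-5/13 0 12/13 4; 0 1 0 2; 12/13 0 5/13 0; 0 0 0 1]
T4·…·T1 = [-5/13 0 12/13 6; 0 1 0 8; 12/13 0 5/13 5; 0 0 0 1]
T5·…·T1 = [-5/13 0 12/13 6; 0 1 0 8; -12/13 0 -5/13 -5; 0 0 0 1]
det M = 1; M⁻¹ = [-5/13 0 -12/13 -30/13; 0 1 0 -8; 12/13 0 -5/13 -97/13; 0 0 0 1]
M⁻¹ · (40/13, 3, -21/13)ᵀ = (-2, -5, -4)ᵀ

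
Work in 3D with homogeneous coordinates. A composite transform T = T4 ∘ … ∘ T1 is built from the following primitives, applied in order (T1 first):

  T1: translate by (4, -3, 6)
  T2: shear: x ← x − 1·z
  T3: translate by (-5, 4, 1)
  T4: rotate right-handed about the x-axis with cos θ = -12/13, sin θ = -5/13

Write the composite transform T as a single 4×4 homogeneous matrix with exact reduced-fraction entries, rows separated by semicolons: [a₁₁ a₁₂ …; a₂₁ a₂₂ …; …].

T1 = [1 0 0 4; 0 1 0 -3; 0 0 1 6; 0 0 0 1]
T2·T1 = [1 0 -1 -2; 0 1 0 -3; 0 0 1 6; 0 0 0 1]
T3·…·T1 = [1 0 -1 -7; 0 1 0 1; 0 0 1 7; 0 0 0 1]
T4·…·T1 = [1 0 -1 -7; 0 -12/13 5/13 23/13; 0 -5/13 -12/13 -89/13; 0 0 0 1]

T = [1 0 -1 -7; 0 -12/13 5/13 23/13; 0 -5/13 -12/13 -89/13; 0 0 0 1]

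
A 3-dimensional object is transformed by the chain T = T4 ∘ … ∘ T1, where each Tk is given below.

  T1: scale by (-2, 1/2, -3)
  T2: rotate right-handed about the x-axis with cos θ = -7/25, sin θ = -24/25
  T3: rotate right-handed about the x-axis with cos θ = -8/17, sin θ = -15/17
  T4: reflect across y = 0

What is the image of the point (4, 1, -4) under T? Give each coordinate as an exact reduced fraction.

T(p) = (-8, 3716/425, -6999/850)

T1 scale by (-2, 1/2, -3): (4, 1, -4) → (-8, 1/2, 12)
T2 rotate right-handed about the x-axis with cos θ = -7/25, sin θ = -24/25: (-8, 1/2, 12) → (-8, 569/50, -96/25)
T3 rotate right-handed about the x-axis with cos θ = -8/17, sin θ = -15/17: (-8, 569/50, -96/25) → (-8, -3716/425, -6999/850)
T4 reflect across y = 0: (-8, -3716/425, -6999/850) → (-8, 3716/425, -6999/850)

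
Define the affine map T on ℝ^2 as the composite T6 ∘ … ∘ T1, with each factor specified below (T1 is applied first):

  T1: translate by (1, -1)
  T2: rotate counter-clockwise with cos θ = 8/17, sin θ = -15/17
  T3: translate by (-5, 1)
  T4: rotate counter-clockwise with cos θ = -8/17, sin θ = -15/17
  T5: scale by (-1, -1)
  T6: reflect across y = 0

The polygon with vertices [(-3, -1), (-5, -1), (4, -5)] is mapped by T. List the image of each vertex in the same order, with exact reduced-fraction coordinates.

T1 translate by (1, -1): (-3, -1) → (-2, -2); (-5, -1) → (-4, -2); (4, -5) → (5, -6)
T2 rotate counter-clockwise with cos θ = 8/17, sin θ = -15/17: (-2, -2) → (-46/17, 14/17); (-4, -2) → (-62/17, 44/17); (5, -6) → (-50/17, -123/17)
T3 translate by (-5, 1): (-46/17, 14/17) → (-131/17, 31/17); (-62/17, 44/17) → (-147/17, 61/17); (-50/17, -123/17) → (-135/17, -106/17)
T4 rotate counter-clockwise with cos θ = -8/17, sin θ = -15/17: (-131/17, 31/17) → (89/17, 101/17); (-147/17, 61/17) → (123/17, 101/17); (-135/17, -106/17) → (-30/17, 169/17)
T5 scale by (-1, -1): (89/17, 101/17) → (-89/17, -101/17); (123/17, 101/17) → (-123/17, -101/17); (-30/17, 169/17) → (30/17, -169/17)
T6 reflect across y = 0: (-89/17, -101/17) → (-89/17, 101/17); (-123/17, -101/17) → (-123/17, 101/17); (30/17, -169/17) → (30/17, 169/17)

image vertices: (-89/17, 101/17), (-123/17, 101/17), (30/17, 169/17)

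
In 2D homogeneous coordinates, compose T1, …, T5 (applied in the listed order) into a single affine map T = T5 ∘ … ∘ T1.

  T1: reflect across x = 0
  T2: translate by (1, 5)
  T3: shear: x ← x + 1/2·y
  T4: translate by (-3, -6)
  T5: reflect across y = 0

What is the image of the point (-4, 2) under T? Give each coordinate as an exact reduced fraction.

T(p) = (11/2, -1)

T1 reflect across x = 0: (-4, 2) → (4, 2)
T2 translate by (1, 5): (4, 2) → (5, 7)
T3 shear: x ← x + 1/2·y: (5, 7) → (17/2, 7)
T4 translate by (-3, -6): (17/2, 7) → (11/2, 1)
T5 reflect across y = 0: (11/2, 1) → (11/2, -1)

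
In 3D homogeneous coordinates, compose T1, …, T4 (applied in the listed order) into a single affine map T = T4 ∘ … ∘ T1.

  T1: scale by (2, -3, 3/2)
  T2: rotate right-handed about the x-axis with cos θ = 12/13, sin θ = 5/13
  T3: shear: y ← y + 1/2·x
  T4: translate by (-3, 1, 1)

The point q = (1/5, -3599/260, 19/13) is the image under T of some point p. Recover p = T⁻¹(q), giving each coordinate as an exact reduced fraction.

p = (8/5, 5, 9/2)

T1 = [2 0 0 0; 0 -3 0 0; 0 0 3/2 0; 0 0 0 1]
T2·T1 = [2 0 0 0; 0 -36/13 -15/26 0; 0 -15/13 18/13 0; 0 0 0 1]
T3·…·T1 = [2 0 0 0; 1 -36/13 -15/26 0; 0 -15/13 18/13 0; 0 0 0 1]
T4·…·T1 = [2 0 0 -3; 1 -36/13 -15/26 1; 0 -15/13 18/13 1; 0 0 0 1]
det M = -9; M⁻¹ = [1/2 0 0 3/2; 2/13 -4/13 -5/39 35/39; 5/39 -10/39 8/13 1/39; 0 0 0 1]
M⁻¹ · (1/5, -3599/260, 19/13)ᵀ = (8/5, 5, 9/2)ᵀ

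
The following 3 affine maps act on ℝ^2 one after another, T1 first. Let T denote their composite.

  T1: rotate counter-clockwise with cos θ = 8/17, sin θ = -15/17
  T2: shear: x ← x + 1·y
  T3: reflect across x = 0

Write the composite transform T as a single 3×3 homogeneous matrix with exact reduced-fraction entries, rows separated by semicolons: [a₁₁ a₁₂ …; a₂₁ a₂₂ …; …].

T1 = [8/17 15/17 0; -15/17 8/17 0; 0 0 1]
T2·T1 = [-7/17 23/17 0; -15/17 8/17 0; 0 0 1]
T3·…·T1 = [7/17 -23/17 0; -15/17 8/17 0; 0 0 1]

T = [7/17 -23/17 0; -15/17 8/17 0; 0 0 1]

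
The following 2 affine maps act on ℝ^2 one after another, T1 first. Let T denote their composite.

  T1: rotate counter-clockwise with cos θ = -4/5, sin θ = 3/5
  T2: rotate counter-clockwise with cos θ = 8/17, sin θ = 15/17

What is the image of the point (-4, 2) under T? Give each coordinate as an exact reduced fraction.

T(p) = (76/17, -2/17)

T1 rotate counter-clockwise with cos θ = -4/5, sin θ = 3/5: (-4, 2) → (2, -4)
T2 rotate counter-clockwise with cos θ = 8/17, sin θ = 15/17: (2, -4) → (76/17, -2/17)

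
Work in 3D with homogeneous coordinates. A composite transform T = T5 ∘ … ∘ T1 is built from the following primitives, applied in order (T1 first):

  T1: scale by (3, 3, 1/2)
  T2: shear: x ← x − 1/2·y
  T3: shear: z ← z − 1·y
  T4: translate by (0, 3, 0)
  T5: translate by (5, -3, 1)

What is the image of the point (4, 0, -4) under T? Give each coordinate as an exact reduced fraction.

T(p) = (17, 0, -1)

T1 scale by (3, 3, 1/2): (4, 0, -4) → (12, 0, -2)
T2 shear: x ← x − 1/2·y: (12, 0, -2) → (12, 0, -2)
T3 shear: z ← z − 1·y: (12, 0, -2) → (12, 0, -2)
T4 translate by (0, 3, 0): (12, 0, -2) → (12, 3, -2)
T5 translate by (5, -3, 1): (12, 3, -2) → (17, 0, -1)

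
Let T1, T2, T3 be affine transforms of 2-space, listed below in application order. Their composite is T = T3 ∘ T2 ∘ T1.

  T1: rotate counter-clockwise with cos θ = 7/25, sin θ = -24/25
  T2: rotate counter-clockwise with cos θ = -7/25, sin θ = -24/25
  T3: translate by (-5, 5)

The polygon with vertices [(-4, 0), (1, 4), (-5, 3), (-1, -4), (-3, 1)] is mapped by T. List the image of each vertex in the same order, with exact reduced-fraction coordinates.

image vertices: (-1, 5), (-6, 1), (0, 2), (-4, 9), (-2, 4)

T1 rotate counter-clockwise with cos θ = 7/25, sin θ = -24/25: (-4, 0) → (-28/25, 96/25); (1, 4) → (103/25, 4/25); (-5, 3) → (37/25, 141/25); (-1, -4) → (-103/25, -4/25); (-3, 1) → (3/25, 79/25)
T2 rotate counter-clockwise with cos θ = -7/25, sin θ = -24/25: (-28/25, 96/25) → (4, 0); (103/25, 4/25) → (-1, -4); (37/25, 141/25) → (5, -3); (-103/25, -4/25) → (1, 4); (3/25, 79/25) → (3, -1)
T3 translate by (-5, 5): (4, 0) → (-1, 5); (-1, -4) → (-6, 1); (5, -3) → (0, 2); (1, 4) → (-4, 9); (3, -1) → (-2, 4)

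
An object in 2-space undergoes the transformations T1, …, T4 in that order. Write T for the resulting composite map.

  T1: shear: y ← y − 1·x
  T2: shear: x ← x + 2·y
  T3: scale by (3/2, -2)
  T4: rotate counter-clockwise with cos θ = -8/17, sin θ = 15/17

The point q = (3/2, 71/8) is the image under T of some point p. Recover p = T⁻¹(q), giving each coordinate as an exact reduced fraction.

p = (-3/4, 2)

T1 = [1 0 0; -1 1 0; 0 0 1]
T2·T1 = [-1 2 0; -1 1 0; 0 0 1]
T3·…·T1 = [-3/2 3 0; 2 -2 0; 0 0 1]
T4·…·T1 = [-18/17 6/17 0; -77/34 61/17 0; 0 0 1]
det M = -3; M⁻¹ = [-61/51 2/17 0; -77/102 6/17 0; 0 0 1]
M⁻¹ · (3/2, 71/8)ᵀ = (-3/4, 2)ᵀ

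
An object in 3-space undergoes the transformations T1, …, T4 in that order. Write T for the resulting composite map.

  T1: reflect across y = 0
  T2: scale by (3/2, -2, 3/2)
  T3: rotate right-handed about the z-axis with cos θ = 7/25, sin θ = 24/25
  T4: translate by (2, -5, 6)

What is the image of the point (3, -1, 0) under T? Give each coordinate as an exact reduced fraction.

T1 reflect across y = 0: (3, -1, 0) → (3, 1, 0)
T2 scale by (3/2, -2, 3/2): (3, 1, 0) → (9/2, -2, 0)
T3 rotate right-handed about the z-axis with cos θ = 7/25, sin θ = 24/25: (9/2, -2, 0) → (159/50, 94/25, 0)
T4 translate by (2, -5, 6): (159/50, 94/25, 0) → (259/50, -31/25, 6)

T(p) = (259/50, -31/25, 6)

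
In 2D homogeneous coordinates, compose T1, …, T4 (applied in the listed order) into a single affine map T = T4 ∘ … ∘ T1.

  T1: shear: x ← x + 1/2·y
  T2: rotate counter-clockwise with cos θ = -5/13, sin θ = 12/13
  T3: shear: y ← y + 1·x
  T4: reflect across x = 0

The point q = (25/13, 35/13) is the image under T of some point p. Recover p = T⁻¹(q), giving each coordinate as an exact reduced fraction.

p = (5, 0)

T1 = [1 1/2 0; 0 1 0; 0 0 1]
T2·T1 = [-5/13 -29/26 0; 12/13 1/13 0; 0 0 1]
T3·…·T1 = [-5/13 -29/26 0; 7/13 -27/26 0; 0 0 1]
T4·…·T1 = [5/13 29/26 0; 7/13 -27/26 0; 0 0 1]
det M = -1; M⁻¹ = [27/26 29/26 0; 7/13 -5/13 0; 0 0 1]
M⁻¹ · (25/13, 35/13)ᵀ = (5, 0)ᵀ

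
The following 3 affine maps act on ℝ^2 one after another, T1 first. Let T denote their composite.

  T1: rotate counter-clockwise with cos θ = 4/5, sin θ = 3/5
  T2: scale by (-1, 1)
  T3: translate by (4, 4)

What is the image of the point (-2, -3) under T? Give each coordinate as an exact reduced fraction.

T1 rotate counter-clockwise with cos θ = 4/5, sin θ = 3/5: (-2, -3) → (1/5, -18/5)
T2 scale by (-1, 1): (1/5, -18/5) → (-1/5, -18/5)
T3 translate by (4, 4): (-1/5, -18/5) → (19/5, 2/5)

T(p) = (19/5, 2/5)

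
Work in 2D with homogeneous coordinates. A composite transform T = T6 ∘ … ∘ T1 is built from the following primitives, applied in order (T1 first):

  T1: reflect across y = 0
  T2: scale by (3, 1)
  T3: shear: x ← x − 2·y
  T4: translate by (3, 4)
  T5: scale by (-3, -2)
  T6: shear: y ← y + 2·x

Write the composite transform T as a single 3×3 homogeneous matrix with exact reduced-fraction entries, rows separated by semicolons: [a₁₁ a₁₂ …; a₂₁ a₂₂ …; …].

T1 = [1 0 0; 0 -1 0; 0 0 1]
T2·T1 = [3 0 0; 0 -1 0; 0 0 1]
T3·…·T1 = [3 2 0; 0 -1 0; 0 0 1]
T4·…·T1 = [3 2 3; 0 -1 4; 0 0 1]
T5·…·T1 = [-9 -6 -9; 0 2 -8; 0 0 1]
T6·…·T1 = [-9 -6 -9; -18 -10 -26; 0 0 1]

T = [-9 -6 -9; -18 -10 -26; 0 0 1]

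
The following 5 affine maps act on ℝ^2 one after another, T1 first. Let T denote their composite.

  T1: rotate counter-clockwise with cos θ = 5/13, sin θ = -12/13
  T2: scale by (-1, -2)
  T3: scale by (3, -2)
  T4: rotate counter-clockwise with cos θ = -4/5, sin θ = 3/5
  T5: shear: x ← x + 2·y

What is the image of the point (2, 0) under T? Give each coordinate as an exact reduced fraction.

T1 rotate counter-clockwise with cos θ = 5/13, sin θ = -12/13: (2, 0) → (10/13, -24/13)
T2 scale by (-1, -2): (10/13, -24/13) → (-10/13, 48/13)
T3 scale by (3, -2): (-10/13, 48/13) → (-30/13, -96/13)
T4 rotate counter-clockwise with cos θ = -4/5, sin θ = 3/5: (-30/13, -96/13) → (408/65, 294/65)
T5 shear: x ← x + 2·y: (408/65, 294/65) → (996/65, 294/65)

T(p) = (996/65, 294/65)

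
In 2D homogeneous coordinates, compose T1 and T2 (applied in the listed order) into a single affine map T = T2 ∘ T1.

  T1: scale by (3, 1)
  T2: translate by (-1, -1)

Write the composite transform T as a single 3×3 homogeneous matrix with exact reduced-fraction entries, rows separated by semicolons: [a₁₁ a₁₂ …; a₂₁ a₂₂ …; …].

T = [3 0 -1; 0 1 -1; 0 0 1]

T1 = [3 0 0; 0 1 0; 0 0 1]
T2·T1 = [3 0 -1; 0 1 -1; 0 0 1]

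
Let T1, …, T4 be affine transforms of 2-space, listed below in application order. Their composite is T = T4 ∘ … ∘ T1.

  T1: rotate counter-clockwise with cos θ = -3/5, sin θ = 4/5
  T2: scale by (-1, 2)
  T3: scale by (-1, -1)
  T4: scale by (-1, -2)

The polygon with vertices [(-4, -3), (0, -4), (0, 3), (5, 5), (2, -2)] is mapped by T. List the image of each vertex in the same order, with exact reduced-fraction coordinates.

image vertices: (-24/5, -28/5), (-16/5, 48/5), (12/5, -36/5), (7, 4), (-2/5, 56/5)

T1 rotate counter-clockwise with cos θ = -3/5, sin θ = 4/5: (-4, -3) → (24/5, -7/5); (0, -4) → (16/5, 12/5); (0, 3) → (-12/5, -9/5); (5, 5) → (-7, 1); (2, -2) → (2/5, 14/5)
T2 scale by (-1, 2): (24/5, -7/5) → (-24/5, -14/5); (16/5, 12/5) → (-16/5, 24/5); (-12/5, -9/5) → (12/5, -18/5); (-7, 1) → (7, 2); (2/5, 14/5) → (-2/5, 28/5)
T3 scale by (-1, -1): (-24/5, -14/5) → (24/5, 14/5); (-16/5, 24/5) → (16/5, -24/5); (12/5, -18/5) → (-12/5, 18/5); (7, 2) → (-7, -2); (-2/5, 28/5) → (2/5, -28/5)
T4 scale by (-1, -2): (24/5, 14/5) → (-24/5, -28/5); (16/5, -24/5) → (-16/5, 48/5); (-12/5, 18/5) → (12/5, -36/5); (-7, -2) → (7, 4); (2/5, -28/5) → (-2/5, 56/5)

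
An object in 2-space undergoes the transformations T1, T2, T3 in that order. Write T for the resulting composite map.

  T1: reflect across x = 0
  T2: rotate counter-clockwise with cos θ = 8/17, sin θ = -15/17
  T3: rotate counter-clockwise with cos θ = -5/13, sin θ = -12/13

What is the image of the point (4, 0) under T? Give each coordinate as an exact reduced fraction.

T(p) = (880/221, 84/221)

T1 reflect across x = 0: (4, 0) → (-4, 0)
T2 rotate counter-clockwise with cos θ = 8/17, sin θ = -15/17: (-4, 0) → (-32/17, 60/17)
T3 rotate counter-clockwise with cos θ = -5/13, sin θ = -12/13: (-32/17, 60/17) → (880/221, 84/221)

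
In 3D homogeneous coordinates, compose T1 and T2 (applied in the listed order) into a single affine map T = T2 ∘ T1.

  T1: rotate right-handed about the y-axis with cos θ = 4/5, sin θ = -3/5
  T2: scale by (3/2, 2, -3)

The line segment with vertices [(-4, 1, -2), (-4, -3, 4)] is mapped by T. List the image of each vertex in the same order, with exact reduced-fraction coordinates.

T1 rotate right-handed about the y-axis with cos θ = 4/5, sin θ = -3/5: (-4, 1, -2) → (-2, 1, -4); (-4, -3, 4) → (-28/5, -3, 4/5)
T2 scale by (3/2, 2, -3): (-2, 1, -4) → (-3, 2, 12); (-28/5, -3, 4/5) → (-42/5, -6, -12/5)

image vertices: (-3, 2, 12), (-42/5, -6, -12/5)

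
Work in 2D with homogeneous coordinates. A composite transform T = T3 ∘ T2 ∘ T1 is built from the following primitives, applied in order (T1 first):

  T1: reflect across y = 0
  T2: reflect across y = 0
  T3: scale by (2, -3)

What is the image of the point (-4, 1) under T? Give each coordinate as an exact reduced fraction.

T(p) = (-8, -3)

T1 reflect across y = 0: (-4, 1) → (-4, -1)
T2 reflect across y = 0: (-4, -1) → (-4, 1)
T3 scale by (2, -3): (-4, 1) → (-8, -3)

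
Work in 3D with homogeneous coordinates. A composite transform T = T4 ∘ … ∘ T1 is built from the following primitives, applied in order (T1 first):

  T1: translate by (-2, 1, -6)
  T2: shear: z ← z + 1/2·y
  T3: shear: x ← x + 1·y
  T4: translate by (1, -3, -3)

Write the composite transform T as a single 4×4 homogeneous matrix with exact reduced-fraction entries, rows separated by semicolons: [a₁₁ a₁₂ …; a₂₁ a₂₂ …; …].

T1 = [1 0 0 -2; 0 1 0 1; 0 0 1 -6; 0 0 0 1]
T2·T1 = [1 0 0 -2; 0 1 0 1; 0 1/2 1 -11/2; 0 0 0 1]
T3·…·T1 = [1 1 0 -1; 0 1 0 1; 0 1/2 1 -11/2; 0 0 0 1]
T4·…·T1 = [1 1 0 0; 0 1 0 -2; 0 1/2 1 -17/2; 0 0 0 1]

T = [1 1 0 0; 0 1 0 -2; 0 1/2 1 -17/2; 0 0 0 1]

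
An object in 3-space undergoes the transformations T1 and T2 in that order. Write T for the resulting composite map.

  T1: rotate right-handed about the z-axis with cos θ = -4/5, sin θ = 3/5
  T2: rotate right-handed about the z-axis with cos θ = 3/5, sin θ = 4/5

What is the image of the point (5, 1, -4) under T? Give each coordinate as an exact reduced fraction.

T(p) = (-113/25, -59/25, -4)

T1 rotate right-handed about the z-axis with cos θ = -4/5, sin θ = 3/5: (5, 1, -4) → (-23/5, 11/5, -4)
T2 rotate right-handed about the z-axis with cos θ = 3/5, sin θ = 4/5: (-23/5, 11/5, -4) → (-113/25, -59/25, -4)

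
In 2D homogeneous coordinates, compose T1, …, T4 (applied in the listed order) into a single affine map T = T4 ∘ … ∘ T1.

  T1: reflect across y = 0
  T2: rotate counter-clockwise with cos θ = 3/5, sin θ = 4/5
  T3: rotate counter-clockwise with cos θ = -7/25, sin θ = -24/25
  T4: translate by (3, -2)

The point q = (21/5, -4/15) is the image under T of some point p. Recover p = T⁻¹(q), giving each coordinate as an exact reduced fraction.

T1 = [1 0 0; 0 -1 0; 0 0 1]
T2·T1 = [3/5 4/5 0; 4/5 -3/5 0; 0 0 1]
T3·…·T1 = [3/5 -4/5 0; -4/5 -3/5 0; 0 0 1]
T4·…·T1 = [3/5 -4/5 3; -4/5 -3/5 -2; 0 0 1]
det M = -1; M⁻¹ = [3/5 -4/5 -17/5; -4/5 -3/5 6/5; 0 0 1]
M⁻¹ · (21/5, -4/15)ᵀ = (-2/3, -2)ᵀ

p = (-2/3, -2)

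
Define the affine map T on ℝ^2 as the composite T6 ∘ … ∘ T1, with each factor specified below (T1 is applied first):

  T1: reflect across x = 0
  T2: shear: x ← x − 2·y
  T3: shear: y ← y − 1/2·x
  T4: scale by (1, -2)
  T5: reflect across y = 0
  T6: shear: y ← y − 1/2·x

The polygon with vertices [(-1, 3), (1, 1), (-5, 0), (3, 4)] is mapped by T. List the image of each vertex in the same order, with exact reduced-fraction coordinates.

T1 reflect across x = 0: (-1, 3) → (1, 3); (1, 1) → (-1, 1); (-5, 0) → (5, 0); (3, 4) → (-3, 4)
T2 shear: x ← x − 2·y: (1, 3) → (-5, 3); (-1, 1) → (-3, 1); (5, 0) → (5, 0); (-3, 4) → (-11, 4)
T3 shear: y ← y − 1/2·x: (-5, 3) → (-5, 11/2); (-3, 1) → (-3, 5/2); (5, 0) → (5, -5/2); (-11, 4) → (-11, 19/2)
T4 scale by (1, -2): (-5, 11/2) → (-5, -11); (-3, 5/2) → (-3, -5); (5, -5/2) → (5, 5); (-11, 19/2) → (-11, -19)
T5 reflect across y = 0: (-5, -11) → (-5, 11); (-3, -5) → (-3, 5); (5, 5) → (5, -5); (-11, -19) → (-11, 19)
T6 shear: y ← y − 1/2·x: (-5, 11) → (-5, 27/2); (-3, 5) → (-3, 13/2); (5, -5) → (5, -15/2); (-11, 19) → (-11, 49/2)

image vertices: (-5, 27/2), (-3, 13/2), (5, -15/2), (-11, 49/2)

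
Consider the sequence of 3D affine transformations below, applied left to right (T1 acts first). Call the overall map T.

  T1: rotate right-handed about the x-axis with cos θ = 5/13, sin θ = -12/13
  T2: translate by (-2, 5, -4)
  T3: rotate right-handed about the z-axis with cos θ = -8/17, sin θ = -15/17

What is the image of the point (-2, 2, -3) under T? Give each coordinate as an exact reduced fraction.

T(p) = (77/17, 36/17, -7)

T1 rotate right-handed about the x-axis with cos θ = 5/13, sin θ = -12/13: (-2, 2, -3) → (-2, -2, -3)
T2 translate by (-2, 5, -4): (-2, -2, -3) → (-4, 3, -7)
T3 rotate right-handed about the z-axis with cos θ = -8/17, sin θ = -15/17: (-4, 3, -7) → (77/17, 36/17, -7)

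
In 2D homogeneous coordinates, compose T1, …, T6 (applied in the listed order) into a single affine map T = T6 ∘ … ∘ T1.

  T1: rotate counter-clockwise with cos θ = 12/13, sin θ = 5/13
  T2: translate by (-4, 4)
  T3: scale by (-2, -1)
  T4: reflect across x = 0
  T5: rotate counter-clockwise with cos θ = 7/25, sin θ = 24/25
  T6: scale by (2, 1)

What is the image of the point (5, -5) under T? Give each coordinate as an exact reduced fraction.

T1 rotate counter-clockwise with cos θ = 12/13, sin θ = 5/13: (5, -5) → (85/13, -35/13)
T2 translate by (-4, 4): (85/13, -35/13) → (33/13, 17/13)
T3 scale by (-2, -1): (33/13, 17/13) → (-66/13, -17/13)
T4 reflect across x = 0: (-66/13, -17/13) → (66/13, -17/13)
T5 rotate counter-clockwise with cos θ = 7/25, sin θ = 24/25: (66/13, -17/13) → (174/65, 293/65)
T6 scale by (2, 1): (174/65, 293/65) → (348/65, 293/65)

T(p) = (348/65, 293/65)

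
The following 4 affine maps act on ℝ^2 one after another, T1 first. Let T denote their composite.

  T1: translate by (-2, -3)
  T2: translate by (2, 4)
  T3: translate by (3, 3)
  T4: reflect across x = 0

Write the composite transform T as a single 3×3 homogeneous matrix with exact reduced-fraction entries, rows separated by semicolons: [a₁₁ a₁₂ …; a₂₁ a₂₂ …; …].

T1 = [1 0 -2; 0 1 -3; 0 0 1]
T2·T1 = [1 0 0; 0 1 1; 0 0 1]
T3·…·T1 = [1 0 3; 0 1 4; 0 0 1]
T4·…·T1 = [-1 0 -3; 0 1 4; 0 0 1]

T = [-1 0 -3; 0 1 4; 0 0 1]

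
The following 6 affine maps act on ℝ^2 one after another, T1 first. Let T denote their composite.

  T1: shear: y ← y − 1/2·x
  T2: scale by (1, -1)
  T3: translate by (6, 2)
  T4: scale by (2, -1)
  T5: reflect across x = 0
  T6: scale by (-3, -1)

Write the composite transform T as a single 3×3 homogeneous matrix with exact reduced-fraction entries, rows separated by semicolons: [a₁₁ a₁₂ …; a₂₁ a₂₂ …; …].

T1 = [1 0 0; -1/2 1 0; 0 0 1]
T2·T1 = [1 0 0; 1/2 -1 0; 0 0 1]
T3·…·T1 = [1 0 6; 1/2 -1 2; 0 0 1]
T4·…·T1 = [2 0 12; -1/2 1 -2; 0 0 1]
T5·…·T1 = [-2 0 -12; -1/2 1 -2; 0 0 1]
T6·…·T1 = [6 0 36; 1/2 -1 2; 0 0 1]

T = [6 0 36; 1/2 -1 2; 0 0 1]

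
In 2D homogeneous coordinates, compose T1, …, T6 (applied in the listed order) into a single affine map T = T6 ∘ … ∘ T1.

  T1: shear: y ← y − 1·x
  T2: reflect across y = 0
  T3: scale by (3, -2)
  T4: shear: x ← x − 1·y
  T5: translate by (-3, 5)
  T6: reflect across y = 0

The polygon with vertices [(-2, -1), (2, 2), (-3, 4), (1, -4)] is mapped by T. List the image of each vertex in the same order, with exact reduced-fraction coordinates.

T1 shear: y ← y − 1·x: (-2, -1) → (-2, 1); (2, 2) → (2, 0); (-3, 4) → (-3, 7); (1, -4) → (1, -5)
T2 reflect across y = 0: (-2, 1) → (-2, -1); (2, 0) → (2, 0); (-3, 7) → (-3, -7); (1, -5) → (1, 5)
T3 scale by (3, -2): (-2, -1) → (-6, 2); (2, 0) → (6, 0); (-3, -7) → (-9, 14); (1, 5) → (3, -10)
T4 shear: x ← x − 1·y: (-6, 2) → (-8, 2); (6, 0) → (6, 0); (-9, 14) → (-23, 14); (3, -10) → (13, -10)
T5 translate by (-3, 5): (-8, 2) → (-11, 7); (6, 0) → (3, 5); (-23, 14) → (-26, 19); (13, -10) → (10, -5)
T6 reflect across y = 0: (-11, 7) → (-11, -7); (3, 5) → (3, -5); (-26, 19) → (-26, -19); (10, -5) → (10, 5)

image vertices: (-11, -7), (3, -5), (-26, -19), (10, 5)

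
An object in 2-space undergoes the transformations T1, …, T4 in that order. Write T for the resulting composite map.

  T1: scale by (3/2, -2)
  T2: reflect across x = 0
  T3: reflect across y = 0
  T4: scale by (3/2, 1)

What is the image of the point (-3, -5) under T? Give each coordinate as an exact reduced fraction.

T1 scale by (3/2, -2): (-3, -5) → (-9/2, 10)
T2 reflect across x = 0: (-9/2, 10) → (9/2, 10)
T3 reflect across y = 0: (9/2, 10) → (9/2, -10)
T4 scale by (3/2, 1): (9/2, -10) → (27/4, -10)

T(p) = (27/4, -10)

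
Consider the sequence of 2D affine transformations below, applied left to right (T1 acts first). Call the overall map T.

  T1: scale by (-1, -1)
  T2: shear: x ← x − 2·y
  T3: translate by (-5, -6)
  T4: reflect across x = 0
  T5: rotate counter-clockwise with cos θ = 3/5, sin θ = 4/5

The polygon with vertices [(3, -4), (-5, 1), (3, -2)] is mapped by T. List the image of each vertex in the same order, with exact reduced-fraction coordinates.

T1 scale by (-1, -1): (3, -4) → (-3, 4); (-5, 1) → (5, -1); (3, -2) → (-3, 2)
T2 shear: x ← x − 2·y: (-3, 4) → (-11, 4); (5, -1) → (7, -1); (-3, 2) → (-7, 2)
T3 translate by (-5, -6): (-11, 4) → (-16, -2); (7, -1) → (2, -7); (-7, 2) → (-12, -4)
T4 reflect across x = 0: (-16, -2) → (16, -2); (2, -7) → (-2, -7); (-12, -4) → (12, -4)
T5 rotate counter-clockwise with cos θ = 3/5, sin θ = 4/5: (16, -2) → (56/5, 58/5); (-2, -7) → (22/5, -29/5); (12, -4) → (52/5, 36/5)

image vertices: (56/5, 58/5), (22/5, -29/5), (52/5, 36/5)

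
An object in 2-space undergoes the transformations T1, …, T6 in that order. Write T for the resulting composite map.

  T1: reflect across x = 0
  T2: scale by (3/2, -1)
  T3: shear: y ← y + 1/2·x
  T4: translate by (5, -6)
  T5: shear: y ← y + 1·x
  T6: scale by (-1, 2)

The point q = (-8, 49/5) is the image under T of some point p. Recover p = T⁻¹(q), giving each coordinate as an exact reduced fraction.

p = (-2, -7/5)

T1 = [-1 0 0; 0 1 0; 0 0 1]
T2·T1 = [-3/2 0 0; 0 -1 0; 0 0 1]
T3·…·T1 = [-3/2 0 0; -3/4 -1 0; 0 0 1]
T4·…·T1 = [-3/2 0 5; -3/4 -1 -6; 0 0 1]
T5·…·T1 = [-3/2 0 5; -9/4 -1 -1; 0 0 1]
T6·…·T1 = [3/2 0 -5; -9/2 -2 -2; 0 0 1]
det M = -3; M⁻¹ = [2/3 0 10/3; -3/2 -1/2 -17/2; 0 0 1]
M⁻¹ · (-8, 49/5)ᵀ = (-2, -7/5)ᵀ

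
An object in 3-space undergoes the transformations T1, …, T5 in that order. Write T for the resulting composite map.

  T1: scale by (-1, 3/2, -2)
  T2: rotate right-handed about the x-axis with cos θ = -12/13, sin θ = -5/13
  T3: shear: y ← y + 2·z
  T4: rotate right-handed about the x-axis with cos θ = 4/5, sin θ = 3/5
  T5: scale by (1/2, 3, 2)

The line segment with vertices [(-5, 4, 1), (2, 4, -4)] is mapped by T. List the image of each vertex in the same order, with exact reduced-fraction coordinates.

image vertices: (5/2, -1074/65, -612/65), (-1, -2274/65, -2712/65)

T1 scale by (-1, 3/2, -2): (-5, 4, 1) → (5, 6, -2); (2, 4, -4) → (-2, 6, 8)
T2 rotate right-handed about the x-axis with cos θ = -12/13, sin θ = -5/13: (5, 6, -2) → (5, -82/13, -6/13); (-2, 6, 8) → (-2, -32/13, -126/13)
T3 shear: y ← y + 2·z: (5, -82/13, -6/13) → (5, -94/13, -6/13); (-2, -32/13, -126/13) → (-2, -284/13, -126/13)
T4 rotate right-handed about the x-axis with cos θ = 4/5, sin θ = 3/5: (5, -94/13, -6/13) → (5, -358/65, -306/65); (-2, -284/13, -126/13) → (-2, -758/65, -1356/65)
T5 scale by (1/2, 3, 2): (5, -358/65, -306/65) → (5/2, -1074/65, -612/65); (-2, -758/65, -1356/65) → (-1, -2274/65, -2712/65)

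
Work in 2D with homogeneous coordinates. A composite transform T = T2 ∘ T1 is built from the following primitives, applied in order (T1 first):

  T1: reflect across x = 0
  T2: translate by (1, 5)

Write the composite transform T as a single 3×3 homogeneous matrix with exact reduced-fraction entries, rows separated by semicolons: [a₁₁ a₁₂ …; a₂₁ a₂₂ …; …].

T = [-1 0 1; 0 1 5; 0 0 1]

T1 = [-1 0 0; 0 1 0; 0 0 1]
T2·T1 = [-1 0 1; 0 1 5; 0 0 1]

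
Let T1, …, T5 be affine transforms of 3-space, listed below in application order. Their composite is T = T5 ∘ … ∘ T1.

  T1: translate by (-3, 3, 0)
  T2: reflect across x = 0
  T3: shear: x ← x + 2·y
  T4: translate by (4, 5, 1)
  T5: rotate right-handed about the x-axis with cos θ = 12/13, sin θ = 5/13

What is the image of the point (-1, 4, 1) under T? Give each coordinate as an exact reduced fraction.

T(p) = (22, 134/13, 84/13)

T1 translate by (-3, 3, 0): (-1, 4, 1) → (-4, 7, 1)
T2 reflect across x = 0: (-4, 7, 1) → (4, 7, 1)
T3 shear: x ← x + 2·y: (4, 7, 1) → (18, 7, 1)
T4 translate by (4, 5, 1): (18, 7, 1) → (22, 12, 2)
T5 rotate right-handed about the x-axis with cos θ = 12/13, sin θ = 5/13: (22, 12, 2) → (22, 134/13, 84/13)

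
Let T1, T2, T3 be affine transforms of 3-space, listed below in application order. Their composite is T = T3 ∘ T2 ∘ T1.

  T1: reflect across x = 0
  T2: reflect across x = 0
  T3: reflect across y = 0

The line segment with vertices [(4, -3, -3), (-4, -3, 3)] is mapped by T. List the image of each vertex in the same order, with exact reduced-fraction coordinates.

image vertices: (4, 3, -3), (-4, 3, 3)

T1 reflect across x = 0: (4, -3, -3) → (-4, -3, -3); (-4, -3, 3) → (4, -3, 3)
T2 reflect across x = 0: (-4, -3, -3) → (4, -3, -3); (4, -3, 3) → (-4, -3, 3)
T3 reflect across y = 0: (4, -3, -3) → (4, 3, -3); (-4, -3, 3) → (-4, 3, 3)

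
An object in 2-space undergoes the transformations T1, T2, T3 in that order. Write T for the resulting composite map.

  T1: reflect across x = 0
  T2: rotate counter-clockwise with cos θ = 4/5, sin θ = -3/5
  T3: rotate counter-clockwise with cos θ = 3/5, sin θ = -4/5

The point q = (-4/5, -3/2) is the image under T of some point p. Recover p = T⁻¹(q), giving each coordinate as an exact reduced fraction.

T1 = [-1 0 0; 0 1 0; 0 0 1]
T2·T1 = [-4/5 3/5 0; 3/5 4/5 0; 0 0 1]
T3·…·T1 = [0 1 0; 1 0 0; 0 0 1]
det M = -1; M⁻¹ = [0 1 0; 1 0 0; 0 0 1]
M⁻¹ · (-4/5, -3/2)ᵀ = (-3/2, -4/5)ᵀ

p = (-3/2, -4/5)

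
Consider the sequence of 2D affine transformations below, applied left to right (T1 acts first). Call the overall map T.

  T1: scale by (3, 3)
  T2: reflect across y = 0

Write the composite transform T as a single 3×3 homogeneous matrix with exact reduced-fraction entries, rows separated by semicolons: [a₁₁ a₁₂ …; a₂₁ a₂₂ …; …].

T = [3 0 0; 0 -3 0; 0 0 1]

T1 = [3 0 0; 0 3 0; 0 0 1]
T2·T1 = [3 0 0; 0 -3 0; 0 0 1]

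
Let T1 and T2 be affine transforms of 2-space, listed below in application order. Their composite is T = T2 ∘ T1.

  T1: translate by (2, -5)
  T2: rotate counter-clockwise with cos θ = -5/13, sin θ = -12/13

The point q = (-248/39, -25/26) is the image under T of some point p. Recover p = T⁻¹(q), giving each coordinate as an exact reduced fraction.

T1 = [1 0 2; 0 1 -5; 0 0 1]
T2·T1 = [-5/13 12/13 -70/13; -12/13 -5/13 1/13; 0 0 1]
det M = 1; M⁻¹ = [-5/13 -12/13 -2; 12/13 -5/13 5; 0 0 1]
M⁻¹ · (-248/39, -25/26)ᵀ = (4/3, -1/2)ᵀ

p = (4/3, -1/2)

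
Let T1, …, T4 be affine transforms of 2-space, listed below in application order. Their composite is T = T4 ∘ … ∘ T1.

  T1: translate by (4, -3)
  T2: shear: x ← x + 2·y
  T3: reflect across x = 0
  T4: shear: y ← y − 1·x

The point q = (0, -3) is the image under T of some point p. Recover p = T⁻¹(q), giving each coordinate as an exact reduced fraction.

p = (2, 0)

T1 = [1 0 4; 0 1 -3; 0 0 1]
T2·T1 = [1 2 -2; 0 1 -3; 0 0 1]
T3·…·T1 = [-1 -2 2; 0 1 -3; 0 0 1]
T4·…·T1 = [-1 -2 2; 1 3 -5; 0 0 1]
det M = -1; M⁻¹ = [-3 -2 -4; 1 1 3; 0 0 1]
M⁻¹ · (0, -3)ᵀ = (2, 0)ᵀ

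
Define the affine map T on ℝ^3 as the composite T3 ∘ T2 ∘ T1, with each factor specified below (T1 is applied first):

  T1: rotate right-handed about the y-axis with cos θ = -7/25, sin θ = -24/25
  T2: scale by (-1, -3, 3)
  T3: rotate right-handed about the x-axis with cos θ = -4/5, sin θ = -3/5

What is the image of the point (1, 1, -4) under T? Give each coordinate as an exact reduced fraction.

T(p) = (-89/25, 768/125, -399/125)

T1 rotate right-handed about the y-axis with cos θ = -7/25, sin θ = -24/25: (1, 1, -4) → (89/25, 1, 52/25)
T2 scale by (-1, -3, 3): (89/25, 1, 52/25) → (-89/25, -3, 156/25)
T3 rotate right-handed about the x-axis with cos θ = -4/5, sin θ = -3/5: (-89/25, -3, 156/25) → (-89/25, 768/125, -399/125)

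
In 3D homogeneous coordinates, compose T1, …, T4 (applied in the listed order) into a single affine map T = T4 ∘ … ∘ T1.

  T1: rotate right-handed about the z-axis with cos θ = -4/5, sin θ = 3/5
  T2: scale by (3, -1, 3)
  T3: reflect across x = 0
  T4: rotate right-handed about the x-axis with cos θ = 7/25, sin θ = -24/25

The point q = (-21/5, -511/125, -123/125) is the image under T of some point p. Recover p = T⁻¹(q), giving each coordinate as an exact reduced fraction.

p = (-1, -1, -7/5)

T1 = [-4/5 -3/5 0 0; 3/5 -4/5 0 0; 0 0 1 0; 0 0 0 1]
T2·T1 = [-12/5 -9/5 0 0; -3/5 4/5 0 0; 0 0 3 0; 0 0 0 1]
T3·…·T1 = [12/5 9/5 0 0; -3/5 4/5 0 0; 0 0 3 0; 0 0 0 1]
T4·…·T1 = [12/5 9/5 0 0; -21/125 28/125 72/25 0; 72/125 -96/125 21/25 0; 0 0 0 1]
det M = 9; M⁻¹ = [4/15 -21/125 72/125 0; 1/5 28/125 -96/125 0; 0 8/25 7/75 0; 0 0 0 1]
M⁻¹ · (-21/5, -511/125, -123/125)ᵀ = (-1, -1, -7/5)ᵀ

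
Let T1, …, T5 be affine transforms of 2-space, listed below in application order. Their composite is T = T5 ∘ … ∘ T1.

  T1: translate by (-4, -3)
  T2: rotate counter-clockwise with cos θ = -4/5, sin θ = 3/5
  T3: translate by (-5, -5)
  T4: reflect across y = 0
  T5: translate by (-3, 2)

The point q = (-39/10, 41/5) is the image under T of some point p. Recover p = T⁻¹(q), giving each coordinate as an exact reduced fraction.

T1 = [1 0 -4; 0 1 -3; 0 0 1]
T2·T1 = [-4/5 -3/5 5; 3/5 -4/5 0; 0 0 1]
T3·…·T1 = [-4/5 -3/5 0; 3/5 -4/5 -5; 0 0 1]
T4·…·T1 = [-4/5 -3/5 0; -3/5 4/5 5; 0 0 1]
T5·…·T1 = [-4/5 -3/5 -3; -3/5 4/5 7; 0 0 1]
det M = -1; M⁻¹ = [-4/5 -3/5 9/5; -3/5 4/5 -37/5; 0 0 1]
M⁻¹ · (-39/10, 41/5)ᵀ = (0, 3/2)ᵀ

p = (0, 3/2)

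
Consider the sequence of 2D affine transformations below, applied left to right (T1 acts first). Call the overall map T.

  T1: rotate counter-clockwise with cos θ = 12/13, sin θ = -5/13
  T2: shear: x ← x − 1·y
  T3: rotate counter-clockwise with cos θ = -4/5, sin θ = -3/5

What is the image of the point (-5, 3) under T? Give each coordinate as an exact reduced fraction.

T(p) = (607/65, 74/65)

T1 rotate counter-clockwise with cos θ = 12/13, sin θ = -5/13: (-5, 3) → (-45/13, 61/13)
T2 shear: x ← x − 1·y: (-45/13, 61/13) → (-106/13, 61/13)
T3 rotate counter-clockwise with cos θ = -4/5, sin θ = -3/5: (-106/13, 61/13) → (607/65, 74/65)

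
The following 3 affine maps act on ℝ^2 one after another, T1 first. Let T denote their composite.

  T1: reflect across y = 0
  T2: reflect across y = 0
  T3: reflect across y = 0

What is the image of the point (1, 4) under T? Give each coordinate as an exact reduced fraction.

T(p) = (1, -4)

T1 reflect across y = 0: (1, 4) → (1, -4)
T2 reflect across y = 0: (1, -4) → (1, 4)
T3 reflect across y = 0: (1, 4) → (1, -4)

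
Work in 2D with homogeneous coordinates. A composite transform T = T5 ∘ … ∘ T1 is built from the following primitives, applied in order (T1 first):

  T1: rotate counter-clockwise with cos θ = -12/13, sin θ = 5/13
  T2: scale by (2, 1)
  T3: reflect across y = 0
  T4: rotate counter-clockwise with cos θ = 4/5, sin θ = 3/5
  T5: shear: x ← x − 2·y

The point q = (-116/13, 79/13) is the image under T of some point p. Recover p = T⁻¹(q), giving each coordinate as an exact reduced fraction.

T1 = [-12/13 -5/13 0; 5/13 -12/13 0; 0 0 1]
T2·T1 = [-24/13 -10/13 0; 5/13 -12/13 0; 0 0 1]
T3·…·T1 = [-24/13 -10/13 0; -5/13 12/13 0; 0 0 1]
T4·…·T1 = [-81/65 -76/65 0; -92/65 18/65 0; 0 0 1]
T5·…·T1 = [103/65 -112/65 0; -92/65 18/65 0; 0 0 1]
det M = -2; M⁻¹ = [-9/65 -56/65 0; -46/65 -103/130 0; 0 0 1]
M⁻¹ · (-116/13, 79/13)ᵀ = (-4, 3/2)ᵀ

p = (-4, 3/2)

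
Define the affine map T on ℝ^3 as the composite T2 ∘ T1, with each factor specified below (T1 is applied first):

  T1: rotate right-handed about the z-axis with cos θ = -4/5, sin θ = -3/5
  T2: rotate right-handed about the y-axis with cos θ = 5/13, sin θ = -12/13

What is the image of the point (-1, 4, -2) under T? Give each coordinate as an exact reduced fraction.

T1 rotate right-handed about the z-axis with cos θ = -4/5, sin θ = -3/5: (-1, 4, -2) → (16/5, -13/5, -2)
T2 rotate right-handed about the y-axis with cos θ = 5/13, sin θ = -12/13: (16/5, -13/5, -2) → (40/13, -13/5, 142/65)

T(p) = (40/13, -13/5, 142/65)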